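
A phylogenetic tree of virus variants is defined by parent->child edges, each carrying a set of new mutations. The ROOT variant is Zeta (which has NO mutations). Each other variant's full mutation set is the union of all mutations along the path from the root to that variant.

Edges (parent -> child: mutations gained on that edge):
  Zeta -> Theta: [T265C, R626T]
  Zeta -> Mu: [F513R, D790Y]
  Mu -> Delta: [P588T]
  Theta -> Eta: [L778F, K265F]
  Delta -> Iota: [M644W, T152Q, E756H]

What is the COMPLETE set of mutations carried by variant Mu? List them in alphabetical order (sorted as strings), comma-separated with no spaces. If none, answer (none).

Answer: D790Y,F513R

Derivation:
At Zeta: gained [] -> total []
At Mu: gained ['F513R', 'D790Y'] -> total ['D790Y', 'F513R']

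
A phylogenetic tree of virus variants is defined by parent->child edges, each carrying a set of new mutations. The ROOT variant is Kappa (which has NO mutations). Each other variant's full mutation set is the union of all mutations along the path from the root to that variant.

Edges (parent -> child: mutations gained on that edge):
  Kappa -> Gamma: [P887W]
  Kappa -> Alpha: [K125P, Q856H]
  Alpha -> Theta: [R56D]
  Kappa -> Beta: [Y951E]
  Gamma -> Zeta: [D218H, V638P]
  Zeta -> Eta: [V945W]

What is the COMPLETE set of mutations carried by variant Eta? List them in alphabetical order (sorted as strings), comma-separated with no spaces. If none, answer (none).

At Kappa: gained [] -> total []
At Gamma: gained ['P887W'] -> total ['P887W']
At Zeta: gained ['D218H', 'V638P'] -> total ['D218H', 'P887W', 'V638P']
At Eta: gained ['V945W'] -> total ['D218H', 'P887W', 'V638P', 'V945W']

Answer: D218H,P887W,V638P,V945W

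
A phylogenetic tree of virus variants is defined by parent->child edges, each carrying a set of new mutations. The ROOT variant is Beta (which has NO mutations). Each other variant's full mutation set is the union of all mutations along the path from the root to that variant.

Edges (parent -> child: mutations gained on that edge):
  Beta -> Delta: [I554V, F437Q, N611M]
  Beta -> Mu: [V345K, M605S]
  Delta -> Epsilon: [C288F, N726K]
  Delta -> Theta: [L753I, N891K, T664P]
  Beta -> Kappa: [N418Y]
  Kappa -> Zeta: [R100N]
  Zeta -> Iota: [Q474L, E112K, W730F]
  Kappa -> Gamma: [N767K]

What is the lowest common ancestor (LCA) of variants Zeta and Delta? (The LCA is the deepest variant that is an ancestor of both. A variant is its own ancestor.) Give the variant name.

Path from root to Zeta: Beta -> Kappa -> Zeta
  ancestors of Zeta: {Beta, Kappa, Zeta}
Path from root to Delta: Beta -> Delta
  ancestors of Delta: {Beta, Delta}
Common ancestors: {Beta}
Walk up from Delta: Delta (not in ancestors of Zeta), Beta (in ancestors of Zeta)
Deepest common ancestor (LCA) = Beta

Answer: Beta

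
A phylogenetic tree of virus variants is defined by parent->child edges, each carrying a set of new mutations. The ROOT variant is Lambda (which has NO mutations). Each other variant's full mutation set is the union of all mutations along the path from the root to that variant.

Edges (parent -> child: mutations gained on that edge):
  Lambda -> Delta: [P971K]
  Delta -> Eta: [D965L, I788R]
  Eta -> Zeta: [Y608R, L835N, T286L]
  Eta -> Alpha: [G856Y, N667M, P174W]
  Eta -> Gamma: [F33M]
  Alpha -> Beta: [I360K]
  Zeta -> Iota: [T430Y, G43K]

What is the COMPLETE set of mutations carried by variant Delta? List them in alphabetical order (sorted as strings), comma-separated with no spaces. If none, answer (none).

At Lambda: gained [] -> total []
At Delta: gained ['P971K'] -> total ['P971K']

Answer: P971K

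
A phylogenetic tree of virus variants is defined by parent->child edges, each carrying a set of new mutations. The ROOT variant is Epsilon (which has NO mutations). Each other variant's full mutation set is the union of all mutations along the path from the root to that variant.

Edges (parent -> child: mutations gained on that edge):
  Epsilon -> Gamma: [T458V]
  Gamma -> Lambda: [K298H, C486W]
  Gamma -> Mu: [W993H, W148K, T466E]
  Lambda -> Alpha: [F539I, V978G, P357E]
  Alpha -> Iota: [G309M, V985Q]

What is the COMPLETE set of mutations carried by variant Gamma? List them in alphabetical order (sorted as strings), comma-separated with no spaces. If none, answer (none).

Answer: T458V

Derivation:
At Epsilon: gained [] -> total []
At Gamma: gained ['T458V'] -> total ['T458V']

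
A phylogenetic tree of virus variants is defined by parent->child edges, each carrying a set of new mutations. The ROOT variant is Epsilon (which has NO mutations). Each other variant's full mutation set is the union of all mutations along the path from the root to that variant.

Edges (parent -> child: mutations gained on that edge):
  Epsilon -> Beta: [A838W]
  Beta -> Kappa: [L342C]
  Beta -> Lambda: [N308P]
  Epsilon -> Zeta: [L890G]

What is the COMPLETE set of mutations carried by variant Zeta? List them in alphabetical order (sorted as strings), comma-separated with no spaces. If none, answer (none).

At Epsilon: gained [] -> total []
At Zeta: gained ['L890G'] -> total ['L890G']

Answer: L890G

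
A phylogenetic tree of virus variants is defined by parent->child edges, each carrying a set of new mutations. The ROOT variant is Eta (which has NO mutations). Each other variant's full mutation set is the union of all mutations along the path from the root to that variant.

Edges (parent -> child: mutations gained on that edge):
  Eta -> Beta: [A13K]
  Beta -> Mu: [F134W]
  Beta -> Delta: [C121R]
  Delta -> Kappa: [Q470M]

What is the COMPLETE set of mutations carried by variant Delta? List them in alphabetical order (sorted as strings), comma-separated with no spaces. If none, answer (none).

At Eta: gained [] -> total []
At Beta: gained ['A13K'] -> total ['A13K']
At Delta: gained ['C121R'] -> total ['A13K', 'C121R']

Answer: A13K,C121R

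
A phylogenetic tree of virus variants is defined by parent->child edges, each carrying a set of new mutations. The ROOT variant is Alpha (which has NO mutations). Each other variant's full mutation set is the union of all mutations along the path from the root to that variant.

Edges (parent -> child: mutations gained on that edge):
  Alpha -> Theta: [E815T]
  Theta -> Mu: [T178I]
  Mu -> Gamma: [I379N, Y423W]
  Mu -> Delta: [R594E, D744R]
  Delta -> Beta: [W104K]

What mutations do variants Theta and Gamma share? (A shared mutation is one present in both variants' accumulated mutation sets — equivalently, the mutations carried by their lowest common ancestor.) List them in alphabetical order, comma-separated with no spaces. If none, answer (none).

Answer: E815T

Derivation:
Accumulating mutations along path to Theta:
  At Alpha: gained [] -> total []
  At Theta: gained ['E815T'] -> total ['E815T']
Mutations(Theta) = ['E815T']
Accumulating mutations along path to Gamma:
  At Alpha: gained [] -> total []
  At Theta: gained ['E815T'] -> total ['E815T']
  At Mu: gained ['T178I'] -> total ['E815T', 'T178I']
  At Gamma: gained ['I379N', 'Y423W'] -> total ['E815T', 'I379N', 'T178I', 'Y423W']
Mutations(Gamma) = ['E815T', 'I379N', 'T178I', 'Y423W']
Intersection: ['E815T'] ∩ ['E815T', 'I379N', 'T178I', 'Y423W'] = ['E815T']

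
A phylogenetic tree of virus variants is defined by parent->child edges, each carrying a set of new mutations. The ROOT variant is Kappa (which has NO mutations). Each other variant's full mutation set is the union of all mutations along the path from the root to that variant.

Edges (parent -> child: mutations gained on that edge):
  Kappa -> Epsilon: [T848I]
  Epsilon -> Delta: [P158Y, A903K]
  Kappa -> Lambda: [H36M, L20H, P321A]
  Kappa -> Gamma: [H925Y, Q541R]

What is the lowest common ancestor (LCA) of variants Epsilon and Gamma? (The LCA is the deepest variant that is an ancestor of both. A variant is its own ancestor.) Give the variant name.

Path from root to Epsilon: Kappa -> Epsilon
  ancestors of Epsilon: {Kappa, Epsilon}
Path from root to Gamma: Kappa -> Gamma
  ancestors of Gamma: {Kappa, Gamma}
Common ancestors: {Kappa}
Walk up from Gamma: Gamma (not in ancestors of Epsilon), Kappa (in ancestors of Epsilon)
Deepest common ancestor (LCA) = Kappa

Answer: Kappa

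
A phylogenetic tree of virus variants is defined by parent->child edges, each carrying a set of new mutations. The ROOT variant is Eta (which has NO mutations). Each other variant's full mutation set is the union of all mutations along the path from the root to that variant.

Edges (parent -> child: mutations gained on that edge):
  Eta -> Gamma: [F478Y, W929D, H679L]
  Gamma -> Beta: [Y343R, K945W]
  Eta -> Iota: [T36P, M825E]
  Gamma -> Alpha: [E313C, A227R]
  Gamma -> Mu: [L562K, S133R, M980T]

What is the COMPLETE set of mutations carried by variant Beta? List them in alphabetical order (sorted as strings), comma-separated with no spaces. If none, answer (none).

At Eta: gained [] -> total []
At Gamma: gained ['F478Y', 'W929D', 'H679L'] -> total ['F478Y', 'H679L', 'W929D']
At Beta: gained ['Y343R', 'K945W'] -> total ['F478Y', 'H679L', 'K945W', 'W929D', 'Y343R']

Answer: F478Y,H679L,K945W,W929D,Y343R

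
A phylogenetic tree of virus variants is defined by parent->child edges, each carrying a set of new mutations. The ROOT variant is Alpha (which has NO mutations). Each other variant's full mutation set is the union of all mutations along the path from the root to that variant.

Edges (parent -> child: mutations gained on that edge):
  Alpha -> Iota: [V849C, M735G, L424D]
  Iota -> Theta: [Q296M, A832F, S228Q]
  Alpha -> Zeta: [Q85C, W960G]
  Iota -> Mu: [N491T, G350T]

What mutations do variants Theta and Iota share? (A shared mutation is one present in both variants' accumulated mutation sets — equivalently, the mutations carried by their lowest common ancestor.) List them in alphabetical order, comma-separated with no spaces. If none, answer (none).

Answer: L424D,M735G,V849C

Derivation:
Accumulating mutations along path to Theta:
  At Alpha: gained [] -> total []
  At Iota: gained ['V849C', 'M735G', 'L424D'] -> total ['L424D', 'M735G', 'V849C']
  At Theta: gained ['Q296M', 'A832F', 'S228Q'] -> total ['A832F', 'L424D', 'M735G', 'Q296M', 'S228Q', 'V849C']
Mutations(Theta) = ['A832F', 'L424D', 'M735G', 'Q296M', 'S228Q', 'V849C']
Accumulating mutations along path to Iota:
  At Alpha: gained [] -> total []
  At Iota: gained ['V849C', 'M735G', 'L424D'] -> total ['L424D', 'M735G', 'V849C']
Mutations(Iota) = ['L424D', 'M735G', 'V849C']
Intersection: ['A832F', 'L424D', 'M735G', 'Q296M', 'S228Q', 'V849C'] ∩ ['L424D', 'M735G', 'V849C'] = ['L424D', 'M735G', 'V849C']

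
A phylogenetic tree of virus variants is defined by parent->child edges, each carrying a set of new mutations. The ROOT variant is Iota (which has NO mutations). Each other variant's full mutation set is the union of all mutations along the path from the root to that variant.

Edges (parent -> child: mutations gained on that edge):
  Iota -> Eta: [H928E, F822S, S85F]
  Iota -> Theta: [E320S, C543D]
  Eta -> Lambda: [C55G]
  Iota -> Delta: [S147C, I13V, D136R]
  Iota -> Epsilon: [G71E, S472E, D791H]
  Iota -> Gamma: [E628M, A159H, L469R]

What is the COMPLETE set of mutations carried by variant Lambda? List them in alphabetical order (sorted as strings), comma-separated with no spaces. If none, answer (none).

At Iota: gained [] -> total []
At Eta: gained ['H928E', 'F822S', 'S85F'] -> total ['F822S', 'H928E', 'S85F']
At Lambda: gained ['C55G'] -> total ['C55G', 'F822S', 'H928E', 'S85F']

Answer: C55G,F822S,H928E,S85F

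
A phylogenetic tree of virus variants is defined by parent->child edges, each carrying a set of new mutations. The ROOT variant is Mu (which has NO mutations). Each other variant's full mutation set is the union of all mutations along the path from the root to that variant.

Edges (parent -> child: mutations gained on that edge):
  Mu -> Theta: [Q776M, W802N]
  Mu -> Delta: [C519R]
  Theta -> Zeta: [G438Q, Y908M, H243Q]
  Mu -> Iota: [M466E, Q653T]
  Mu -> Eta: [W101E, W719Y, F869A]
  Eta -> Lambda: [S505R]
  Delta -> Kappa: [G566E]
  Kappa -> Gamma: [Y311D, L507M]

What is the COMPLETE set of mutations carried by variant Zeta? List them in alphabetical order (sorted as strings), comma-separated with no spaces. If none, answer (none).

At Mu: gained [] -> total []
At Theta: gained ['Q776M', 'W802N'] -> total ['Q776M', 'W802N']
At Zeta: gained ['G438Q', 'Y908M', 'H243Q'] -> total ['G438Q', 'H243Q', 'Q776M', 'W802N', 'Y908M']

Answer: G438Q,H243Q,Q776M,W802N,Y908M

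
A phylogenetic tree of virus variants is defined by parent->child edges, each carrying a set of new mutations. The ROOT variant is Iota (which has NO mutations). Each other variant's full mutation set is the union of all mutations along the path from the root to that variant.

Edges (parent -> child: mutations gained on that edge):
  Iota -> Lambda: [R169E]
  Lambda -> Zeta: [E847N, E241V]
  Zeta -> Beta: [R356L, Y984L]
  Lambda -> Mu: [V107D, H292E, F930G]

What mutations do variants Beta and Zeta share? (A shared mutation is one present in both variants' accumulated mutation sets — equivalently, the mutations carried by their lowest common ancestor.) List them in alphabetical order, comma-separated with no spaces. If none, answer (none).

Answer: E241V,E847N,R169E

Derivation:
Accumulating mutations along path to Beta:
  At Iota: gained [] -> total []
  At Lambda: gained ['R169E'] -> total ['R169E']
  At Zeta: gained ['E847N', 'E241V'] -> total ['E241V', 'E847N', 'R169E']
  At Beta: gained ['R356L', 'Y984L'] -> total ['E241V', 'E847N', 'R169E', 'R356L', 'Y984L']
Mutations(Beta) = ['E241V', 'E847N', 'R169E', 'R356L', 'Y984L']
Accumulating mutations along path to Zeta:
  At Iota: gained [] -> total []
  At Lambda: gained ['R169E'] -> total ['R169E']
  At Zeta: gained ['E847N', 'E241V'] -> total ['E241V', 'E847N', 'R169E']
Mutations(Zeta) = ['E241V', 'E847N', 'R169E']
Intersection: ['E241V', 'E847N', 'R169E', 'R356L', 'Y984L'] ∩ ['E241V', 'E847N', 'R169E'] = ['E241V', 'E847N', 'R169E']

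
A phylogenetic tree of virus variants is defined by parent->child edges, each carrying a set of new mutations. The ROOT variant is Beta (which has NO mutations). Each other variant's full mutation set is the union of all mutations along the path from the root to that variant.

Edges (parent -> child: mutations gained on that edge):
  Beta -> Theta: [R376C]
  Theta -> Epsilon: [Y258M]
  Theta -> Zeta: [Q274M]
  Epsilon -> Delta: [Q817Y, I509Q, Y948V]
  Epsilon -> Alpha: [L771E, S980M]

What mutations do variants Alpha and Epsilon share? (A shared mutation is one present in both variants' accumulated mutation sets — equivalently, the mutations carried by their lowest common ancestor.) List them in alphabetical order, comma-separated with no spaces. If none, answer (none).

Answer: R376C,Y258M

Derivation:
Accumulating mutations along path to Alpha:
  At Beta: gained [] -> total []
  At Theta: gained ['R376C'] -> total ['R376C']
  At Epsilon: gained ['Y258M'] -> total ['R376C', 'Y258M']
  At Alpha: gained ['L771E', 'S980M'] -> total ['L771E', 'R376C', 'S980M', 'Y258M']
Mutations(Alpha) = ['L771E', 'R376C', 'S980M', 'Y258M']
Accumulating mutations along path to Epsilon:
  At Beta: gained [] -> total []
  At Theta: gained ['R376C'] -> total ['R376C']
  At Epsilon: gained ['Y258M'] -> total ['R376C', 'Y258M']
Mutations(Epsilon) = ['R376C', 'Y258M']
Intersection: ['L771E', 'R376C', 'S980M', 'Y258M'] ∩ ['R376C', 'Y258M'] = ['R376C', 'Y258M']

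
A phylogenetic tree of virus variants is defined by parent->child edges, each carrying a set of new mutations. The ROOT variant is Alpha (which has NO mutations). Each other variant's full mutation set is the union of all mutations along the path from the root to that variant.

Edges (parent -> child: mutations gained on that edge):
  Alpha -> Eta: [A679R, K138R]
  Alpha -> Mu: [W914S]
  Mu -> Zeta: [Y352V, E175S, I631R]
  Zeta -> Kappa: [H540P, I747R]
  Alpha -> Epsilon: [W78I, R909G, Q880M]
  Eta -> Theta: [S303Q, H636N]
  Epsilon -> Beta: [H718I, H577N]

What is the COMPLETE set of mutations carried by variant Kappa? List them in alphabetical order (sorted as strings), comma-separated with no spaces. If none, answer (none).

Answer: E175S,H540P,I631R,I747R,W914S,Y352V

Derivation:
At Alpha: gained [] -> total []
At Mu: gained ['W914S'] -> total ['W914S']
At Zeta: gained ['Y352V', 'E175S', 'I631R'] -> total ['E175S', 'I631R', 'W914S', 'Y352V']
At Kappa: gained ['H540P', 'I747R'] -> total ['E175S', 'H540P', 'I631R', 'I747R', 'W914S', 'Y352V']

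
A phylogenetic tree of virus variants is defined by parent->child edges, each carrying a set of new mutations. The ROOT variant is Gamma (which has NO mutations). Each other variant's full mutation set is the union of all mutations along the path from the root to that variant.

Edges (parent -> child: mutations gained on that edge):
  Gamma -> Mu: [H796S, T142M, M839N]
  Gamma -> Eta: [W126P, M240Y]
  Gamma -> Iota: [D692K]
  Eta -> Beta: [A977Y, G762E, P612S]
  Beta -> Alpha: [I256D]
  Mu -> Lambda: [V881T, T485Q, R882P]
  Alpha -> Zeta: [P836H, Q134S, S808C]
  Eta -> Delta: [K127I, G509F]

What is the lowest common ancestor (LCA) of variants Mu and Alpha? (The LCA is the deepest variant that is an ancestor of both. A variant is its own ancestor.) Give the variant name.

Path from root to Mu: Gamma -> Mu
  ancestors of Mu: {Gamma, Mu}
Path from root to Alpha: Gamma -> Eta -> Beta -> Alpha
  ancestors of Alpha: {Gamma, Eta, Beta, Alpha}
Common ancestors: {Gamma}
Walk up from Alpha: Alpha (not in ancestors of Mu), Beta (not in ancestors of Mu), Eta (not in ancestors of Mu), Gamma (in ancestors of Mu)
Deepest common ancestor (LCA) = Gamma

Answer: Gamma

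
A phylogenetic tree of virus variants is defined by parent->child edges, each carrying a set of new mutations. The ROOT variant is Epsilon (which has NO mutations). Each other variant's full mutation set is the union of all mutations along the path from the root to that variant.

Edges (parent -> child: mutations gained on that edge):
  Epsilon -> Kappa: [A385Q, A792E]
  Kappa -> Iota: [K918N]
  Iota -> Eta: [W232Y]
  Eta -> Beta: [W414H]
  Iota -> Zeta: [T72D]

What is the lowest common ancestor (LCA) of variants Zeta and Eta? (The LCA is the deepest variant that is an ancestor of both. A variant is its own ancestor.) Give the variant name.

Answer: Iota

Derivation:
Path from root to Zeta: Epsilon -> Kappa -> Iota -> Zeta
  ancestors of Zeta: {Epsilon, Kappa, Iota, Zeta}
Path from root to Eta: Epsilon -> Kappa -> Iota -> Eta
  ancestors of Eta: {Epsilon, Kappa, Iota, Eta}
Common ancestors: {Epsilon, Kappa, Iota}
Walk up from Eta: Eta (not in ancestors of Zeta), Iota (in ancestors of Zeta), Kappa (in ancestors of Zeta), Epsilon (in ancestors of Zeta)
Deepest common ancestor (LCA) = Iota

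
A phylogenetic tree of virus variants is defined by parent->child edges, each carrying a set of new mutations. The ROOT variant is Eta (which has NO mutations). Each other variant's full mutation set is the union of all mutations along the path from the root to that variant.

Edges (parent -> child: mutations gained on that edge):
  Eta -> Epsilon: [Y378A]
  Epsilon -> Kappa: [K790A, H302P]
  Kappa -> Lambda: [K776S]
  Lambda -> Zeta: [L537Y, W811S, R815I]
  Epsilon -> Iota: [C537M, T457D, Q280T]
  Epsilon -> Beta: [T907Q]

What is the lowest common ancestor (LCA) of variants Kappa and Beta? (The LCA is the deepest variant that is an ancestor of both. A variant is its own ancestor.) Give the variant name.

Answer: Epsilon

Derivation:
Path from root to Kappa: Eta -> Epsilon -> Kappa
  ancestors of Kappa: {Eta, Epsilon, Kappa}
Path from root to Beta: Eta -> Epsilon -> Beta
  ancestors of Beta: {Eta, Epsilon, Beta}
Common ancestors: {Eta, Epsilon}
Walk up from Beta: Beta (not in ancestors of Kappa), Epsilon (in ancestors of Kappa), Eta (in ancestors of Kappa)
Deepest common ancestor (LCA) = Epsilon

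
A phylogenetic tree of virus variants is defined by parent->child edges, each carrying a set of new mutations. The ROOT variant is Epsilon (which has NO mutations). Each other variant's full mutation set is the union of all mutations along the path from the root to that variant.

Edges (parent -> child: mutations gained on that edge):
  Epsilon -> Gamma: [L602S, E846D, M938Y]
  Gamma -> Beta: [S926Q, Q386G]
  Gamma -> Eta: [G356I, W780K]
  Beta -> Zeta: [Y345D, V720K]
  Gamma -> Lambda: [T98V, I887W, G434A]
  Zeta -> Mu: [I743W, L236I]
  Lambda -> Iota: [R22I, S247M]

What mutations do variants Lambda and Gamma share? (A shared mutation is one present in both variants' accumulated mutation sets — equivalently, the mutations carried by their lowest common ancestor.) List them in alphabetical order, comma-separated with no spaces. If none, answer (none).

Accumulating mutations along path to Lambda:
  At Epsilon: gained [] -> total []
  At Gamma: gained ['L602S', 'E846D', 'M938Y'] -> total ['E846D', 'L602S', 'M938Y']
  At Lambda: gained ['T98V', 'I887W', 'G434A'] -> total ['E846D', 'G434A', 'I887W', 'L602S', 'M938Y', 'T98V']
Mutations(Lambda) = ['E846D', 'G434A', 'I887W', 'L602S', 'M938Y', 'T98V']
Accumulating mutations along path to Gamma:
  At Epsilon: gained [] -> total []
  At Gamma: gained ['L602S', 'E846D', 'M938Y'] -> total ['E846D', 'L602S', 'M938Y']
Mutations(Gamma) = ['E846D', 'L602S', 'M938Y']
Intersection: ['E846D', 'G434A', 'I887W', 'L602S', 'M938Y', 'T98V'] ∩ ['E846D', 'L602S', 'M938Y'] = ['E846D', 'L602S', 'M938Y']

Answer: E846D,L602S,M938Y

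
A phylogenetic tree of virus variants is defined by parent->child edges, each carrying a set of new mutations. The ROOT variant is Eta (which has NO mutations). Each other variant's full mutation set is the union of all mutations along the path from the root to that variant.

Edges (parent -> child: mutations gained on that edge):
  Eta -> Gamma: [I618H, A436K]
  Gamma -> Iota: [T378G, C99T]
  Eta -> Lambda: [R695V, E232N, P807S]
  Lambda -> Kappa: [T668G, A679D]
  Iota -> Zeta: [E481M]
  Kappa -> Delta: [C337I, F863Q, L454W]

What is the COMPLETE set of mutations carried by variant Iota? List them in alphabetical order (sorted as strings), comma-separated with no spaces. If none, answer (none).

At Eta: gained [] -> total []
At Gamma: gained ['I618H', 'A436K'] -> total ['A436K', 'I618H']
At Iota: gained ['T378G', 'C99T'] -> total ['A436K', 'C99T', 'I618H', 'T378G']

Answer: A436K,C99T,I618H,T378G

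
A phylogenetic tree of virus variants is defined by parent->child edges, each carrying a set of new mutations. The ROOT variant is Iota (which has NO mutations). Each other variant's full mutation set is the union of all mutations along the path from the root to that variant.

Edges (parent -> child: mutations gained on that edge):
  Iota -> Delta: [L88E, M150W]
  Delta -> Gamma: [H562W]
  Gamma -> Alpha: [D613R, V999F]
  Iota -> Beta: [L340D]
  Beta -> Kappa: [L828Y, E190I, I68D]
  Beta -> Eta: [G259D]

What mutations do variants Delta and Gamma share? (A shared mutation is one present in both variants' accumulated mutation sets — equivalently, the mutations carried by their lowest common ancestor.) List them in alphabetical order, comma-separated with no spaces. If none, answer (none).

Answer: L88E,M150W

Derivation:
Accumulating mutations along path to Delta:
  At Iota: gained [] -> total []
  At Delta: gained ['L88E', 'M150W'] -> total ['L88E', 'M150W']
Mutations(Delta) = ['L88E', 'M150W']
Accumulating mutations along path to Gamma:
  At Iota: gained [] -> total []
  At Delta: gained ['L88E', 'M150W'] -> total ['L88E', 'M150W']
  At Gamma: gained ['H562W'] -> total ['H562W', 'L88E', 'M150W']
Mutations(Gamma) = ['H562W', 'L88E', 'M150W']
Intersection: ['L88E', 'M150W'] ∩ ['H562W', 'L88E', 'M150W'] = ['L88E', 'M150W']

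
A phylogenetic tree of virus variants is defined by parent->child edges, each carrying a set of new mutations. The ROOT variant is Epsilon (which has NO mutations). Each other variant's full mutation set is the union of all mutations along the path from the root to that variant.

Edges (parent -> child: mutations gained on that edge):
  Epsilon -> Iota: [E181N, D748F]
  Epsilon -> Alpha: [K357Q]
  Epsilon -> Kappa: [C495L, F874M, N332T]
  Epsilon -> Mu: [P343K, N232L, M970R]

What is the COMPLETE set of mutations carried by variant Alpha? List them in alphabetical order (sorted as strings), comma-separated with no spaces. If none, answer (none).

Answer: K357Q

Derivation:
At Epsilon: gained [] -> total []
At Alpha: gained ['K357Q'] -> total ['K357Q']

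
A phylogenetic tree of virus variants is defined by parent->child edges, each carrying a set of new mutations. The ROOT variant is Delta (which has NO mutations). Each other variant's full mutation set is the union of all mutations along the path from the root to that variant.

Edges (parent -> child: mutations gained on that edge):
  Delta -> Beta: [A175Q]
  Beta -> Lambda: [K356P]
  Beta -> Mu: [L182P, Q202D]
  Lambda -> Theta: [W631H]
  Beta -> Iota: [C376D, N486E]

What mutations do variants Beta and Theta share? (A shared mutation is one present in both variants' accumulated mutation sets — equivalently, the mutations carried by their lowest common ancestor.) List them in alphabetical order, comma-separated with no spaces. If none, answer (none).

Answer: A175Q

Derivation:
Accumulating mutations along path to Beta:
  At Delta: gained [] -> total []
  At Beta: gained ['A175Q'] -> total ['A175Q']
Mutations(Beta) = ['A175Q']
Accumulating mutations along path to Theta:
  At Delta: gained [] -> total []
  At Beta: gained ['A175Q'] -> total ['A175Q']
  At Lambda: gained ['K356P'] -> total ['A175Q', 'K356P']
  At Theta: gained ['W631H'] -> total ['A175Q', 'K356P', 'W631H']
Mutations(Theta) = ['A175Q', 'K356P', 'W631H']
Intersection: ['A175Q'] ∩ ['A175Q', 'K356P', 'W631H'] = ['A175Q']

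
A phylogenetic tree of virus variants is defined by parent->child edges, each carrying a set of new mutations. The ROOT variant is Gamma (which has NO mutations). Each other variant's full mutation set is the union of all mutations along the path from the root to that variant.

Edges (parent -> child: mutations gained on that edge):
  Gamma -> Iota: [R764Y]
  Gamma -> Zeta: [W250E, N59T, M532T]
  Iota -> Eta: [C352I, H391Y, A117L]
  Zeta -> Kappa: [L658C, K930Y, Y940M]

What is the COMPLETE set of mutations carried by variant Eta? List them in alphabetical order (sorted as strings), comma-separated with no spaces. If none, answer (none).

At Gamma: gained [] -> total []
At Iota: gained ['R764Y'] -> total ['R764Y']
At Eta: gained ['C352I', 'H391Y', 'A117L'] -> total ['A117L', 'C352I', 'H391Y', 'R764Y']

Answer: A117L,C352I,H391Y,R764Y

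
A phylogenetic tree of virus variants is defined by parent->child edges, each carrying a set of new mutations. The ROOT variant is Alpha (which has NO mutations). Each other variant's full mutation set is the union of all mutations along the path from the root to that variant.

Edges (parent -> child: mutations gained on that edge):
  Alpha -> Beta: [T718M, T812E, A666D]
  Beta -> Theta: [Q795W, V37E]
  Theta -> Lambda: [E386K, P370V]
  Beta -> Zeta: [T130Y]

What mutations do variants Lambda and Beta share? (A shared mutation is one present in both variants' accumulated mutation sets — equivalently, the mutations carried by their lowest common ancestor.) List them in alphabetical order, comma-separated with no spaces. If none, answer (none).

Answer: A666D,T718M,T812E

Derivation:
Accumulating mutations along path to Lambda:
  At Alpha: gained [] -> total []
  At Beta: gained ['T718M', 'T812E', 'A666D'] -> total ['A666D', 'T718M', 'T812E']
  At Theta: gained ['Q795W', 'V37E'] -> total ['A666D', 'Q795W', 'T718M', 'T812E', 'V37E']
  At Lambda: gained ['E386K', 'P370V'] -> total ['A666D', 'E386K', 'P370V', 'Q795W', 'T718M', 'T812E', 'V37E']
Mutations(Lambda) = ['A666D', 'E386K', 'P370V', 'Q795W', 'T718M', 'T812E', 'V37E']
Accumulating mutations along path to Beta:
  At Alpha: gained [] -> total []
  At Beta: gained ['T718M', 'T812E', 'A666D'] -> total ['A666D', 'T718M', 'T812E']
Mutations(Beta) = ['A666D', 'T718M', 'T812E']
Intersection: ['A666D', 'E386K', 'P370V', 'Q795W', 'T718M', 'T812E', 'V37E'] ∩ ['A666D', 'T718M', 'T812E'] = ['A666D', 'T718M', 'T812E']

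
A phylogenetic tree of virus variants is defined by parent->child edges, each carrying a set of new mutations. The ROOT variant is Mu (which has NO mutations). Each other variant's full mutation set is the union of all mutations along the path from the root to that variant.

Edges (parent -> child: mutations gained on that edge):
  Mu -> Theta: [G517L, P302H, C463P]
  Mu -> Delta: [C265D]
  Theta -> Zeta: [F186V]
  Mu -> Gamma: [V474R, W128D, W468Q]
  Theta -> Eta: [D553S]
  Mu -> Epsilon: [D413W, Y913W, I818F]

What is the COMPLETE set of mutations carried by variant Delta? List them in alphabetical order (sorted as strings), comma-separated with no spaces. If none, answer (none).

Answer: C265D

Derivation:
At Mu: gained [] -> total []
At Delta: gained ['C265D'] -> total ['C265D']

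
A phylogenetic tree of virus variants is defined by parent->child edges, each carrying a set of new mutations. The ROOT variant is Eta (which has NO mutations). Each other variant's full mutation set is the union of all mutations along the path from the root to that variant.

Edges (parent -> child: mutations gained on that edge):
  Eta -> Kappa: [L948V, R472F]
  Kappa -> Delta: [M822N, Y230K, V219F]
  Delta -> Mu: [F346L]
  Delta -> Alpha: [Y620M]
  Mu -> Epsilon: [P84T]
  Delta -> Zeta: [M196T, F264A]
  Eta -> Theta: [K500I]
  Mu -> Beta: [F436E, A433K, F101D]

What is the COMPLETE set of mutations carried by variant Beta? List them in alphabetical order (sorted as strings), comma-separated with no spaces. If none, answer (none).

Answer: A433K,F101D,F346L,F436E,L948V,M822N,R472F,V219F,Y230K

Derivation:
At Eta: gained [] -> total []
At Kappa: gained ['L948V', 'R472F'] -> total ['L948V', 'R472F']
At Delta: gained ['M822N', 'Y230K', 'V219F'] -> total ['L948V', 'M822N', 'R472F', 'V219F', 'Y230K']
At Mu: gained ['F346L'] -> total ['F346L', 'L948V', 'M822N', 'R472F', 'V219F', 'Y230K']
At Beta: gained ['F436E', 'A433K', 'F101D'] -> total ['A433K', 'F101D', 'F346L', 'F436E', 'L948V', 'M822N', 'R472F', 'V219F', 'Y230K']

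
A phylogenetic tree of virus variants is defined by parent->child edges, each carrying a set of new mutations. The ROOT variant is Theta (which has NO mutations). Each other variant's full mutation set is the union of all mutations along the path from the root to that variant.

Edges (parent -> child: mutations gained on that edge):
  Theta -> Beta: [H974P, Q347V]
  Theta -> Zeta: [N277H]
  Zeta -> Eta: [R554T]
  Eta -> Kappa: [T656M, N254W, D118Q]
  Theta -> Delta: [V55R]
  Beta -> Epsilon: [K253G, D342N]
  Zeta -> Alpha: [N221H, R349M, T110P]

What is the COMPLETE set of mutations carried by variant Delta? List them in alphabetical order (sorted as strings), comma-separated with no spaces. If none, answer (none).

At Theta: gained [] -> total []
At Delta: gained ['V55R'] -> total ['V55R']

Answer: V55R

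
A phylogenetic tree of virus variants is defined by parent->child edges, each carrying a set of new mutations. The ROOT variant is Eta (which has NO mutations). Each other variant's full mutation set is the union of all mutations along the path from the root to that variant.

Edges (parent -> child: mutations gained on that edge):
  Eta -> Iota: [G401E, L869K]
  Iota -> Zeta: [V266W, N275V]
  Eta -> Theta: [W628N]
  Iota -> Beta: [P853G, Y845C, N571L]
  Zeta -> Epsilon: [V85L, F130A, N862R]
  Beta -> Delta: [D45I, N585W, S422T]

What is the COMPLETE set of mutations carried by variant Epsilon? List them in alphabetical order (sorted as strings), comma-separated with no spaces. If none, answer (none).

Answer: F130A,G401E,L869K,N275V,N862R,V266W,V85L

Derivation:
At Eta: gained [] -> total []
At Iota: gained ['G401E', 'L869K'] -> total ['G401E', 'L869K']
At Zeta: gained ['V266W', 'N275V'] -> total ['G401E', 'L869K', 'N275V', 'V266W']
At Epsilon: gained ['V85L', 'F130A', 'N862R'] -> total ['F130A', 'G401E', 'L869K', 'N275V', 'N862R', 'V266W', 'V85L']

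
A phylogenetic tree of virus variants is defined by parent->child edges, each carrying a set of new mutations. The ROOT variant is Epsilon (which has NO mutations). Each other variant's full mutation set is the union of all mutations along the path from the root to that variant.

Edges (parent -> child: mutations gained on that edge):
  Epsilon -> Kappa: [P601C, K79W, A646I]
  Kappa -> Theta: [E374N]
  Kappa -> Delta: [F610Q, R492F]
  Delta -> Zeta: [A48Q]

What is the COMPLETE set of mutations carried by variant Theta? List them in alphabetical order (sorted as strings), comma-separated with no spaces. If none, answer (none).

At Epsilon: gained [] -> total []
At Kappa: gained ['P601C', 'K79W', 'A646I'] -> total ['A646I', 'K79W', 'P601C']
At Theta: gained ['E374N'] -> total ['A646I', 'E374N', 'K79W', 'P601C']

Answer: A646I,E374N,K79W,P601C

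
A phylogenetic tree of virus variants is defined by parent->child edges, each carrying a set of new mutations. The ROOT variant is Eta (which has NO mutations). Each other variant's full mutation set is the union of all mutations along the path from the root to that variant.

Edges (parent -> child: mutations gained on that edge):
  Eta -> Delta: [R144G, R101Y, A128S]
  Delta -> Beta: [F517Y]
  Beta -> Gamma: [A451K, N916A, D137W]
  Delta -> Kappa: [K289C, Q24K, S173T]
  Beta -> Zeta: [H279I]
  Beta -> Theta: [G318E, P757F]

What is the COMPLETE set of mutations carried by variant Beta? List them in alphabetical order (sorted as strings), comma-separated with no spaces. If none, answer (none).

At Eta: gained [] -> total []
At Delta: gained ['R144G', 'R101Y', 'A128S'] -> total ['A128S', 'R101Y', 'R144G']
At Beta: gained ['F517Y'] -> total ['A128S', 'F517Y', 'R101Y', 'R144G']

Answer: A128S,F517Y,R101Y,R144G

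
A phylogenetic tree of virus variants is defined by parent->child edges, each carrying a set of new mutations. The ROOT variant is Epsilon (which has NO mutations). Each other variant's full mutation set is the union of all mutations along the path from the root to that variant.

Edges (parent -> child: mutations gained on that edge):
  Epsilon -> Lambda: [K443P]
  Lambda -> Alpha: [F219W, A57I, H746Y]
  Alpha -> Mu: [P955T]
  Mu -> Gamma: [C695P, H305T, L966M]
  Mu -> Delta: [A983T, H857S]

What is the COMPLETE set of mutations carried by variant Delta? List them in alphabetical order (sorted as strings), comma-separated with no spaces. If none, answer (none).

Answer: A57I,A983T,F219W,H746Y,H857S,K443P,P955T

Derivation:
At Epsilon: gained [] -> total []
At Lambda: gained ['K443P'] -> total ['K443P']
At Alpha: gained ['F219W', 'A57I', 'H746Y'] -> total ['A57I', 'F219W', 'H746Y', 'K443P']
At Mu: gained ['P955T'] -> total ['A57I', 'F219W', 'H746Y', 'K443P', 'P955T']
At Delta: gained ['A983T', 'H857S'] -> total ['A57I', 'A983T', 'F219W', 'H746Y', 'H857S', 'K443P', 'P955T']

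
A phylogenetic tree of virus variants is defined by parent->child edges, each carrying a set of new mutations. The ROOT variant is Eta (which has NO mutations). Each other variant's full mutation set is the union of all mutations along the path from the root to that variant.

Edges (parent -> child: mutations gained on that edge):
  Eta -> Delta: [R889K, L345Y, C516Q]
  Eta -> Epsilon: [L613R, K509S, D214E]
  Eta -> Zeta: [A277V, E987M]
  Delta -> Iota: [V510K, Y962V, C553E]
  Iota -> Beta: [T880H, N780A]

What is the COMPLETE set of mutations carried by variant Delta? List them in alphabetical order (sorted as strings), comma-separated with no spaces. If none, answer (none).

Answer: C516Q,L345Y,R889K

Derivation:
At Eta: gained [] -> total []
At Delta: gained ['R889K', 'L345Y', 'C516Q'] -> total ['C516Q', 'L345Y', 'R889K']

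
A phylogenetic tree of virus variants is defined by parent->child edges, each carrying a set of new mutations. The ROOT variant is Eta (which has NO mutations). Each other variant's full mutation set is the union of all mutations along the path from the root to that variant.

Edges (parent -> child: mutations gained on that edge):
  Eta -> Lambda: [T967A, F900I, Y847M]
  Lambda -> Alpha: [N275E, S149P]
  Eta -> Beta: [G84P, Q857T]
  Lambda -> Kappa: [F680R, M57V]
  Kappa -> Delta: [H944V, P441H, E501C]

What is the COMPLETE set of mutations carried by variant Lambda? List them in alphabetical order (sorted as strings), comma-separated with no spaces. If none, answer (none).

Answer: F900I,T967A,Y847M

Derivation:
At Eta: gained [] -> total []
At Lambda: gained ['T967A', 'F900I', 'Y847M'] -> total ['F900I', 'T967A', 'Y847M']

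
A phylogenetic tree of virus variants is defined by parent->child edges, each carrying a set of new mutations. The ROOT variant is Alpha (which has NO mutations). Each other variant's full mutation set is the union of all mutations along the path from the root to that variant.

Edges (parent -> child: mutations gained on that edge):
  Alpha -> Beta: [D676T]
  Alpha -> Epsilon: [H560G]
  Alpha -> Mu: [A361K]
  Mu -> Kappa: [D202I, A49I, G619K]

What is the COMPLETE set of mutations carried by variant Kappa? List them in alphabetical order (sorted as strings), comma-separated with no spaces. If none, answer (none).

At Alpha: gained [] -> total []
At Mu: gained ['A361K'] -> total ['A361K']
At Kappa: gained ['D202I', 'A49I', 'G619K'] -> total ['A361K', 'A49I', 'D202I', 'G619K']

Answer: A361K,A49I,D202I,G619K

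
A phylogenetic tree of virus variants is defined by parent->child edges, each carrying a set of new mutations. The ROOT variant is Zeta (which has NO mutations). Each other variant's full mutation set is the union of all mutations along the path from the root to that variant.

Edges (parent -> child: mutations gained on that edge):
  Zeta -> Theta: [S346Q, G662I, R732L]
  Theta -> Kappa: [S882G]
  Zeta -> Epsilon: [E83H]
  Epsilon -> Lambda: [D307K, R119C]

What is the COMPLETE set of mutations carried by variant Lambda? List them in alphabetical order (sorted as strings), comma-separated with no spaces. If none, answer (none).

At Zeta: gained [] -> total []
At Epsilon: gained ['E83H'] -> total ['E83H']
At Lambda: gained ['D307K', 'R119C'] -> total ['D307K', 'E83H', 'R119C']

Answer: D307K,E83H,R119C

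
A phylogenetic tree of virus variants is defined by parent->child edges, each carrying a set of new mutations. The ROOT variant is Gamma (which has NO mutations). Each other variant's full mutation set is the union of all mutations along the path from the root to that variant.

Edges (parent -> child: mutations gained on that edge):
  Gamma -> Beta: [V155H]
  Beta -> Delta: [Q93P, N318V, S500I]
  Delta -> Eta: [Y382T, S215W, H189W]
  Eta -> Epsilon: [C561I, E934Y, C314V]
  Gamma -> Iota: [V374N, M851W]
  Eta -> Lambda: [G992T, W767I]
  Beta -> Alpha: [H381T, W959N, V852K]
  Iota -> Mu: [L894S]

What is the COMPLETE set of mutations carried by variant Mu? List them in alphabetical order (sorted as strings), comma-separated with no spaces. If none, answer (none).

At Gamma: gained [] -> total []
At Iota: gained ['V374N', 'M851W'] -> total ['M851W', 'V374N']
At Mu: gained ['L894S'] -> total ['L894S', 'M851W', 'V374N']

Answer: L894S,M851W,V374N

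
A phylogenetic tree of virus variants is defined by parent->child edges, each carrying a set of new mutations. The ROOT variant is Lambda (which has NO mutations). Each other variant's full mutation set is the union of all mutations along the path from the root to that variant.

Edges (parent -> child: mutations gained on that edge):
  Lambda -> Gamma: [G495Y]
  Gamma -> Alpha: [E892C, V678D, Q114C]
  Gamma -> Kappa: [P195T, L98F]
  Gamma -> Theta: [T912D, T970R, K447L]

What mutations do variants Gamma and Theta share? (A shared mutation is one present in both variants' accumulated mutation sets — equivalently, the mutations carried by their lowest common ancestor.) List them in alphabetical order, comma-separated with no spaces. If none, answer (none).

Answer: G495Y

Derivation:
Accumulating mutations along path to Gamma:
  At Lambda: gained [] -> total []
  At Gamma: gained ['G495Y'] -> total ['G495Y']
Mutations(Gamma) = ['G495Y']
Accumulating mutations along path to Theta:
  At Lambda: gained [] -> total []
  At Gamma: gained ['G495Y'] -> total ['G495Y']
  At Theta: gained ['T912D', 'T970R', 'K447L'] -> total ['G495Y', 'K447L', 'T912D', 'T970R']
Mutations(Theta) = ['G495Y', 'K447L', 'T912D', 'T970R']
Intersection: ['G495Y'] ∩ ['G495Y', 'K447L', 'T912D', 'T970R'] = ['G495Y']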